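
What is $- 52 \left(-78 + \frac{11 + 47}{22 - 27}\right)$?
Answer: $\frac{23296}{5} \approx 4659.2$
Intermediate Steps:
$- 52 \left(-78 + \frac{11 + 47}{22 - 27}\right) = - 52 \left(-78 + \frac{58}{-5}\right) = - 52 \left(-78 + 58 \left(- \frac{1}{5}\right)\right) = - 52 \left(-78 - \frac{58}{5}\right) = \left(-52\right) \left(- \frac{448}{5}\right) = \frac{23296}{5}$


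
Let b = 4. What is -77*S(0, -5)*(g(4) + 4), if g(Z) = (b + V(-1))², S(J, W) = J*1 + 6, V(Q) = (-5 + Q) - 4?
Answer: -18480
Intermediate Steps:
V(Q) = -9 + Q
S(J, W) = 6 + J (S(J, W) = J + 6 = 6 + J)
g(Z) = 36 (g(Z) = (4 + (-9 - 1))² = (4 - 10)² = (-6)² = 36)
-77*S(0, -5)*(g(4) + 4) = -77*(6 + 0)*(36 + 4) = -462*40 = -77*240 = -18480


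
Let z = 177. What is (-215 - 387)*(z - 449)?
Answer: 163744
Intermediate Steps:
(-215 - 387)*(z - 449) = (-215 - 387)*(177 - 449) = -602*(-272) = 163744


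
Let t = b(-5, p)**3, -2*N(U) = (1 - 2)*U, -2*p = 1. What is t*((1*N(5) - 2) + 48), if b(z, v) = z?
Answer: -12125/2 ≈ -6062.5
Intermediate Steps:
p = -1/2 (p = -1/2*1 = -1/2 ≈ -0.50000)
N(U) = U/2 (N(U) = -(1 - 2)*U/2 = -(-1)*U/2 = U/2)
t = -125 (t = (-5)**3 = -125)
t*((1*N(5) - 2) + 48) = -125*((1*((1/2)*5) - 2) + 48) = -125*((1*(5/2) - 2) + 48) = -125*((5/2 - 2) + 48) = -125*(1/2 + 48) = -125*97/2 = -12125/2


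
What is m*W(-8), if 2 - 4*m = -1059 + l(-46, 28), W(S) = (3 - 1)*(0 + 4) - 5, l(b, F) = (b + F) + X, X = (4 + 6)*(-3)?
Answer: 3327/4 ≈ 831.75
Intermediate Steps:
X = -30 (X = 10*(-3) = -30)
l(b, F) = -30 + F + b (l(b, F) = (b + F) - 30 = (F + b) - 30 = -30 + F + b)
W(S) = 3 (W(S) = 2*4 - 5 = 8 - 5 = 3)
m = 1109/4 (m = ½ - (-1059 + (-30 + 28 - 46))/4 = ½ - (-1059 - 48)/4 = ½ - ¼*(-1107) = ½ + 1107/4 = 1109/4 ≈ 277.25)
m*W(-8) = (1109/4)*3 = 3327/4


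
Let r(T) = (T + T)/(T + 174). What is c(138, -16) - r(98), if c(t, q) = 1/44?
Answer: -261/374 ≈ -0.69786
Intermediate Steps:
r(T) = 2*T/(174 + T) (r(T) = (2*T)/(174 + T) = 2*T/(174 + T))
c(t, q) = 1/44
c(138, -16) - r(98) = 1/44 - 2*98/(174 + 98) = 1/44 - 2*98/272 = 1/44 - 1*49/68 = 1/44 - 49/68 = -261/374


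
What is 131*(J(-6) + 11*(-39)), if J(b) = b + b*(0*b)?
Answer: -56985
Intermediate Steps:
J(b) = b (J(b) = b + b*0 = b + 0 = b)
131*(J(-6) + 11*(-39)) = 131*(-6 + 11*(-39)) = 131*(-6 - 429) = 131*(-435) = -56985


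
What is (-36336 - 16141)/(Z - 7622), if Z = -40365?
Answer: 52477/47987 ≈ 1.0936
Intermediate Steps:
(-36336 - 16141)/(Z - 7622) = (-36336 - 16141)/(-40365 - 7622) = -52477/(-47987) = -52477*(-1/47987) = 52477/47987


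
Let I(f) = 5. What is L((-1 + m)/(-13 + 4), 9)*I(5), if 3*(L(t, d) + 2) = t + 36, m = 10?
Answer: 145/3 ≈ 48.333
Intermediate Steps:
L(t, d) = 10 + t/3 (L(t, d) = -2 + (t + 36)/3 = -2 + (36 + t)/3 = -2 + (12 + t/3) = 10 + t/3)
L((-1 + m)/(-13 + 4), 9)*I(5) = (10 + ((-1 + 10)/(-13 + 4))/3)*5 = (10 + (9/(-9))/3)*5 = (10 + (9*(-⅑))/3)*5 = (10 + (⅓)*(-1))*5 = (10 - ⅓)*5 = (29/3)*5 = 145/3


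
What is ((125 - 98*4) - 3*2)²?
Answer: 74529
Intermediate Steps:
((125 - 98*4) - 3*2)² = ((125 - 1*392) - 6)² = ((125 - 392) - 6)² = (-267 - 6)² = (-273)² = 74529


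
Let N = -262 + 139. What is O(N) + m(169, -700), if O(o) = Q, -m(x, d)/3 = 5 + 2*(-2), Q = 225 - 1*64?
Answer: 158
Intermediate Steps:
Q = 161 (Q = 225 - 64 = 161)
m(x, d) = -3 (m(x, d) = -3*(5 + 2*(-2)) = -3*(5 - 4) = -3*1 = -3)
N = -123
O(o) = 161
O(N) + m(169, -700) = 161 - 3 = 158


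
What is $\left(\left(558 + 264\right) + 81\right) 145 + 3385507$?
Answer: $3516442$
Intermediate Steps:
$\left(\left(558 + 264\right) + 81\right) 145 + 3385507 = \left(822 + 81\right) 145 + 3385507 = 903 \cdot 145 + 3385507 = 130935 + 3385507 = 3516442$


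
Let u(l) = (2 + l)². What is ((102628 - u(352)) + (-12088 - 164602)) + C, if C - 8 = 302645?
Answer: 103275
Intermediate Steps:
C = 302653 (C = 8 + 302645 = 302653)
((102628 - u(352)) + (-12088 - 164602)) + C = ((102628 - (2 + 352)²) + (-12088 - 164602)) + 302653 = ((102628 - 1*354²) - 176690) + 302653 = ((102628 - 1*125316) - 176690) + 302653 = ((102628 - 125316) - 176690) + 302653 = (-22688 - 176690) + 302653 = -199378 + 302653 = 103275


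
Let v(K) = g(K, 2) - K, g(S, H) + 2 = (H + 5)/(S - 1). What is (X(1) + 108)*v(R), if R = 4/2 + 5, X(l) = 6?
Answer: -893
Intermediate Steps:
g(S, H) = -2 + (5 + H)/(-1 + S) (g(S, H) = -2 + (H + 5)/(S - 1) = -2 + (5 + H)/(-1 + S))
R = 7 (R = 4*(1/2) + 5 = 2 + 5 = 7)
v(K) = -K + (9 - 2*K)/(-1 + K) (v(K) = (7 + 2 - 2*K)/(-1 + K) - K = (9 - 2*K)/(-1 + K) - K = -K + (9 - 2*K)/(-1 + K))
(X(1) + 108)*v(R) = (6 + 108)*((9 - 1*7 - 1*7**2)/(-1 + 7)) = 114*((9 - 7 - 1*49)/6) = 114*((9 - 7 - 49)/6) = 114*((1/6)*(-47)) = 114*(-47/6) = -893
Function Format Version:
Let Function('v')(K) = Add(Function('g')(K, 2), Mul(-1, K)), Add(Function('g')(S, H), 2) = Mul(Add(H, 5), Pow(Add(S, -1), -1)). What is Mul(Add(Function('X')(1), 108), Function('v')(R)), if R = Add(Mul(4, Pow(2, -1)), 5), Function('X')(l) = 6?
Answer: -893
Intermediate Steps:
Function('g')(S, H) = Add(-2, Mul(Pow(Add(-1, S), -1), Add(5, H))) (Function('g')(S, H) = Add(-2, Mul(Add(H, 5), Pow(Add(S, -1), -1))) = Add(-2, Mul(Add(5, H), Pow(Add(-1, S), -1))) = Add(-2, Mul(Pow(Add(-1, S), -1), Add(5, H))))
R = 7 (R = Add(Mul(4, Rational(1, 2)), 5) = Add(2, 5) = 7)
Function('v')(K) = Add(Mul(-1, K), Mul(Pow(Add(-1, K), -1), Add(9, Mul(-2, K)))) (Function('v')(K) = Add(Mul(Pow(Add(-1, K), -1), Add(7, 2, Mul(-2, K))), Mul(-1, K)) = Add(Mul(Pow(Add(-1, K), -1), Add(9, Mul(-2, K))), Mul(-1, K)) = Add(Mul(-1, K), Mul(Pow(Add(-1, K), -1), Add(9, Mul(-2, K)))))
Mul(Add(Function('X')(1), 108), Function('v')(R)) = Mul(Add(6, 108), Mul(Pow(Add(-1, 7), -1), Add(9, Mul(-1, 7), Mul(-1, Pow(7, 2))))) = Mul(114, Mul(Pow(6, -1), Add(9, -7, Mul(-1, 49)))) = Mul(114, Mul(Rational(1, 6), Add(9, -7, -49))) = Mul(114, Mul(Rational(1, 6), -47)) = Mul(114, Rational(-47, 6)) = -893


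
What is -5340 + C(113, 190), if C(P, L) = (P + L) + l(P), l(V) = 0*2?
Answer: -5037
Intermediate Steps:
l(V) = 0
C(P, L) = L + P (C(P, L) = (P + L) + 0 = (L + P) + 0 = L + P)
-5340 + C(113, 190) = -5340 + (190 + 113) = -5340 + 303 = -5037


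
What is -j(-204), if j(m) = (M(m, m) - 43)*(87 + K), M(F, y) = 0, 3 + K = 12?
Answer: 4128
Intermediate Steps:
K = 9 (K = -3 + 12 = 9)
j(m) = -4128 (j(m) = (0 - 43)*(87 + 9) = -43*96 = -4128)
-j(-204) = -1*(-4128) = 4128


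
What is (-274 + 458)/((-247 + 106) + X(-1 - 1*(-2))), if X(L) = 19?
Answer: -92/61 ≈ -1.5082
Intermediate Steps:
(-274 + 458)/((-247 + 106) + X(-1 - 1*(-2))) = (-274 + 458)/((-247 + 106) + 19) = 184/(-141 + 19) = 184/(-122) = 184*(-1/122) = -92/61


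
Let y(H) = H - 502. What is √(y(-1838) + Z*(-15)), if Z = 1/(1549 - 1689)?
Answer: I*√458619/14 ≈ 48.372*I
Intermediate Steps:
y(H) = -502 + H
Z = -1/140 (Z = 1/(-140) = -1/140 ≈ -0.0071429)
√(y(-1838) + Z*(-15)) = √((-502 - 1838) - 1/140*(-15)) = √(-2340 + 3/28) = √(-65517/28) = I*√458619/14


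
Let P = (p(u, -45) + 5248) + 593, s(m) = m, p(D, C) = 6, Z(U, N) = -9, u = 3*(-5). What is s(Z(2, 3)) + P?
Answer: 5838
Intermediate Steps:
u = -15
P = 5847 (P = (6 + 5248) + 593 = 5254 + 593 = 5847)
s(Z(2, 3)) + P = -9 + 5847 = 5838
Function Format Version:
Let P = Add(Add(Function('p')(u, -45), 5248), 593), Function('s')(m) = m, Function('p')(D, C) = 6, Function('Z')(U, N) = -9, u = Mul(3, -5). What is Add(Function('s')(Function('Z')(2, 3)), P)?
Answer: 5838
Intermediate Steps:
u = -15
P = 5847 (P = Add(Add(6, 5248), 593) = Add(5254, 593) = 5847)
Add(Function('s')(Function('Z')(2, 3)), P) = Add(-9, 5847) = 5838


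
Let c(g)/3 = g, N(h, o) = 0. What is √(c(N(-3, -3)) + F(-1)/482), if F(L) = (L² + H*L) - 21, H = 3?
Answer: I*√11086/482 ≈ 0.21844*I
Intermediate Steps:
F(L) = -21 + L² + 3*L (F(L) = (L² + 3*L) - 21 = -21 + L² + 3*L)
c(g) = 3*g
√(c(N(-3, -3)) + F(-1)/482) = √(3*0 + (-21 + (-1)² + 3*(-1))/482) = √(0 + (-21 + 1 - 3)*(1/482)) = √(0 - 23*1/482) = √(0 - 23/482) = √(-23/482) = I*√11086/482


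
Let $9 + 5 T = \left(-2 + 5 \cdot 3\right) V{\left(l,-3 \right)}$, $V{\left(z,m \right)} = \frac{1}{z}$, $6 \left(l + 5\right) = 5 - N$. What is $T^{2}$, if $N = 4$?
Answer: $\frac{114921}{21025} \approx 5.4659$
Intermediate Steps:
$l = - \frac{29}{6}$ ($l = -5 + \frac{5 - 4}{6} = -5 + \frac{1}{6} \cdot 1 = -5 + \frac{1}{6} = - \frac{29}{6} \approx -4.8333$)
$T = - \frac{339}{145}$ ($T = - \frac{9}{5} + \frac{\left(-2 + 5 \cdot 3\right) \frac{1}{- \frac{29}{6}}}{5} = - \frac{9}{5} + \frac{\left(-2 + 15\right) \left(- \frac{6}{29}\right)}{5} = - \frac{9}{5} + \frac{13 \left(- \frac{6}{29}\right)}{5} = - \frac{9}{5} + \frac{1}{5} \left(- \frac{78}{29}\right) = - \frac{9}{5} - \frac{78}{145} = - \frac{339}{145} \approx -2.3379$)
$T^{2} = \left(- \frac{339}{145}\right)^{2} = \frac{114921}{21025}$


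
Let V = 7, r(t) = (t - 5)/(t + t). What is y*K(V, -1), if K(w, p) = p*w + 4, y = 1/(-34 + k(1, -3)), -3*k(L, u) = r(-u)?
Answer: 27/305 ≈ 0.088525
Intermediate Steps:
r(t) = (-5 + t)/(2*t) (r(t) = (-5 + t)/((2*t)) = (-5 + t)*(1/(2*t)) = (-5 + t)/(2*t))
k(L, u) = (-5 - u)/(6*u) (k(L, u) = -(-5 - u)/(6*((-u))) = -(-1/u)*(-5 - u)/6 = -(-1)*(-5 - u)/(6*u) = (-5 - u)/(6*u))
y = -9/305 (y = 1/(-34 + (⅙)*(-5 - 1*(-3))/(-3)) = 1/(-34 + (⅙)*(-⅓)*(-5 + 3)) = 1/(-34 + (⅙)*(-⅓)*(-2)) = 1/(-34 + ⅑) = 1/(-305/9) = -9/305 ≈ -0.029508)
K(w, p) = 4 + p*w
y*K(V, -1) = -9*(4 - 1*7)/305 = -9*(4 - 7)/305 = -9/305*(-3) = 27/305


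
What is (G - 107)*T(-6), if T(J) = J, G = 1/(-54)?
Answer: 5779/9 ≈ 642.11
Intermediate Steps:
G = -1/54 ≈ -0.018519
(G - 107)*T(-6) = (-1/54 - 107)*(-6) = -5779/54*(-6) = 5779/9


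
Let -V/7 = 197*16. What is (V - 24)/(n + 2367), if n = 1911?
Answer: -11044/2139 ≈ -5.1632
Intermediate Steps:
V = -22064 (V = -1379*16 = -7*3152 = -22064)
(V - 24)/(n + 2367) = (-22064 - 24)/(1911 + 2367) = -22088/4278 = -22088*1/4278 = -11044/2139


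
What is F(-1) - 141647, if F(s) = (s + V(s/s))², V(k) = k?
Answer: -141647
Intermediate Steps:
F(s) = (1 + s)² (F(s) = (s + s/s)² = (s + 1)² = (1 + s)²)
F(-1) - 141647 = (1 - 1)² - 141647 = 0² - 141647 = 0 - 141647 = -141647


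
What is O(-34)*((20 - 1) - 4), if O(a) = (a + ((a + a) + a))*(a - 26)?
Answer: 122400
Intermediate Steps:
O(a) = 4*a*(-26 + a) (O(a) = (a + (2*a + a))*(-26 + a) = (a + 3*a)*(-26 + a) = (4*a)*(-26 + a) = 4*a*(-26 + a))
O(-34)*((20 - 1) - 4) = (4*(-34)*(-26 - 34))*((20 - 1) - 4) = (4*(-34)*(-60))*(19 - 4) = 8160*15 = 122400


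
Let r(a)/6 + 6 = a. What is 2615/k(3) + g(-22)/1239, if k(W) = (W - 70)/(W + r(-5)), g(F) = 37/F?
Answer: 4490616731/1826286 ≈ 2458.9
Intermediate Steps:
r(a) = -36 + 6*a
k(W) = (-70 + W)/(-66 + W) (k(W) = (W - 70)/(W + (-36 + 6*(-5))) = (-70 + W)/(W + (-36 - 30)) = (-70 + W)/(W - 66) = (-70 + W)/(-66 + W))
2615/k(3) + g(-22)/1239 = 2615/(((-70 + 3)/(-66 + 3))) + (37/(-22))/1239 = 2615/((-67/(-63))) + (37*(-1/22))*(1/1239) = 2615/((-1/63*(-67))) - 37/22*1/1239 = 2615/(67/63) - 37/27258 = 2615*(63/67) - 37/27258 = 164745/67 - 37/27258 = 4490616731/1826286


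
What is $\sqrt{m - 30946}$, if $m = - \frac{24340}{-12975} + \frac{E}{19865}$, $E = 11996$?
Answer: $\frac{i \sqrt{3289134044977488570}}{10309935} \approx 175.91 i$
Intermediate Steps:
$m = \frac{25566488}{10309935}$ ($m = - \frac{24340}{-12975} + \frac{11996}{19865} = \left(-24340\right) \left(- \frac{1}{12975}\right) + 11996 \cdot \frac{1}{19865} = \frac{4868}{2595} + \frac{11996}{19865} = \frac{25566488}{10309935} \approx 2.4798$)
$\sqrt{m - 30946} = \sqrt{\frac{25566488}{10309935} - 30946} = \sqrt{- \frac{319025682022}{10309935}} = \frac{i \sqrt{3289134044977488570}}{10309935}$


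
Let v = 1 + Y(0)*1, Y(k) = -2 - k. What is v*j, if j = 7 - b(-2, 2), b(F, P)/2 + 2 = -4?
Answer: -19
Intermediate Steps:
b(F, P) = -12 (b(F, P) = -4 + 2*(-4) = -4 - 8 = -12)
v = -1 (v = 1 + (-2 - 1*0)*1 = 1 + (-2 + 0)*1 = 1 - 2*1 = 1 - 2 = -1)
j = 19 (j = 7 - 1*(-12) = 7 + 12 = 19)
v*j = -1*19 = -19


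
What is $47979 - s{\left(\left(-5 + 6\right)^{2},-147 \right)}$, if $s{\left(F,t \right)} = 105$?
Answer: $47874$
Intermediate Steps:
$47979 - s{\left(\left(-5 + 6\right)^{2},-147 \right)} = 47979 - 105 = 47874$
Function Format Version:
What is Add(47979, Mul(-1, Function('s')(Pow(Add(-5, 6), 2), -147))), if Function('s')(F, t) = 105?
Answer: 47874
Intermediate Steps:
Add(47979, Mul(-1, Function('s')(Pow(Add(-5, 6), 2), -147))) = Add(47979, Mul(-1, 105)) = Add(47979, -105) = 47874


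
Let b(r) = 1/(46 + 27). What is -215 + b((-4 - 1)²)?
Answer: -15694/73 ≈ -214.99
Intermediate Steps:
b(r) = 1/73
-215 + b((-4 - 1)²) = -215 + 1/73 = -15694/73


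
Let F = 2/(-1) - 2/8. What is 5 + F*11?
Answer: -79/4 ≈ -19.750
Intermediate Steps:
F = -9/4 (F = 2*(-1) - 2*⅛ = -2 - ¼ = -9/4 ≈ -2.2500)
5 + F*11 = 5 - 9/4*11 = 5 - 99/4 = -79/4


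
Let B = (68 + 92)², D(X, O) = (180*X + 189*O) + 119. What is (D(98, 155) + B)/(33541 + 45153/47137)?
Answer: 1712345799/790533635 ≈ 2.1661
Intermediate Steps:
D(X, O) = 119 + 180*X + 189*O
B = 25600 (B = 160² = 25600)
(D(98, 155) + B)/(33541 + 45153/47137) = ((119 + 180*98 + 189*155) + 25600)/(33541 + 45153/47137) = ((119 + 17640 + 29295) + 25600)/(33541 + 45153*(1/47137)) = (47054 + 25600)/(33541 + 45153/47137) = 72654/(1581067270/47137) = 72654*(47137/1581067270) = 1712345799/790533635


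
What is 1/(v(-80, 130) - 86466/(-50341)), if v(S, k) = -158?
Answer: -50341/7867412 ≈ -0.0063987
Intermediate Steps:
1/(v(-80, 130) - 86466/(-50341)) = 1/(-158 - 86466/(-50341)) = 1/(-158 - 86466*(-1/50341)) = 1/(-158 + 86466/50341) = 1/(-7867412/50341) = -50341/7867412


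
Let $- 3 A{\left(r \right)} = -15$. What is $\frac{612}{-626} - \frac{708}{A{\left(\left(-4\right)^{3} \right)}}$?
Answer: $- \frac{223134}{1565} \approx -142.58$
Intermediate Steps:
$A{\left(r \right)} = 5$ ($A{\left(r \right)} = \left(- \frac{1}{3}\right) \left(-15\right) = 5$)
$\frac{612}{-626} - \frac{708}{A{\left(\left(-4\right)^{3} \right)}} = \frac{612}{-626} - \frac{708}{5} = 612 \left(- \frac{1}{626}\right) - \frac{708}{5} = - \frac{306}{313} - \frac{708}{5} = - \frac{223134}{1565}$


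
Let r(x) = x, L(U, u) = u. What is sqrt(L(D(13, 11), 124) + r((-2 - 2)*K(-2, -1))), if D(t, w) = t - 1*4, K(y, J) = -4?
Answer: 2*sqrt(35) ≈ 11.832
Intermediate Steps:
D(t, w) = -4 + t (D(t, w) = t - 4 = -4 + t)
sqrt(L(D(13, 11), 124) + r((-2 - 2)*K(-2, -1))) = sqrt(124 + (-2 - 2)*(-4)) = sqrt(124 - 4*(-4)) = sqrt(124 + 16) = sqrt(140) = 2*sqrt(35)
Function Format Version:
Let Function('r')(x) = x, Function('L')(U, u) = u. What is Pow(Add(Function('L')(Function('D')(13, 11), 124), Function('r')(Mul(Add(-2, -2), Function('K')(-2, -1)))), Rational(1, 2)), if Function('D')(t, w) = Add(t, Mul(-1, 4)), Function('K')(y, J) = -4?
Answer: Mul(2, Pow(35, Rational(1, 2))) ≈ 11.832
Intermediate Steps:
Function('D')(t, w) = Add(-4, t) (Function('D')(t, w) = Add(t, -4) = Add(-4, t))
Pow(Add(Function('L')(Function('D')(13, 11), 124), Function('r')(Mul(Add(-2, -2), Function('K')(-2, -1)))), Rational(1, 2)) = Pow(Add(124, Mul(Add(-2, -2), -4)), Rational(1, 2)) = Pow(Add(124, Mul(-4, -4)), Rational(1, 2)) = Pow(Add(124, 16), Rational(1, 2)) = Pow(140, Rational(1, 2)) = Mul(2, Pow(35, Rational(1, 2)))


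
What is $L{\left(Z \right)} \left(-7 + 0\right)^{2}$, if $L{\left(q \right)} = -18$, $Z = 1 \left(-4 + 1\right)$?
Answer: $-882$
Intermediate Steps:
$Z = -3$ ($Z = 1 \left(-3\right) = -3$)
$L{\left(Z \right)} \left(-7 + 0\right)^{2} = - 18 \left(-7 + 0\right)^{2} = - 18 \left(-7\right)^{2} = \left(-18\right) 49 = -882$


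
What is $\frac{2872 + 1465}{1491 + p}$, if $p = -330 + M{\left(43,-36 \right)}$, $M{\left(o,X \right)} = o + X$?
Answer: $\frac{4337}{1168} \approx 3.7132$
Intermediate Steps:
$M{\left(o,X \right)} = X + o$
$p = -323$ ($p = -330 + \left(-36 + 43\right) = -330 + 7 = -323$)
$\frac{2872 + 1465}{1491 + p} = \frac{2872 + 1465}{1491 - 323} = \frac{4337}{1168}$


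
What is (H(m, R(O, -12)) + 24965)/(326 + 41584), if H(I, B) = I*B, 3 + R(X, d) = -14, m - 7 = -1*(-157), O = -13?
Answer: 22177/41910 ≈ 0.52916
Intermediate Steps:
m = 164 (m = 7 - 1*(-157) = 7 + 157 = 164)
R(X, d) = -17 (R(X, d) = -3 - 14 = -17)
H(I, B) = B*I
(H(m, R(O, -12)) + 24965)/(326 + 41584) = (-17*164 + 24965)/(326 + 41584) = (-2788 + 24965)/41910 = 22177*(1/41910) = 22177/41910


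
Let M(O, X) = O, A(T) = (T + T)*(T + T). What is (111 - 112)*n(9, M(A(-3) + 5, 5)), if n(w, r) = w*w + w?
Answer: -90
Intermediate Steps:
A(T) = 4*T² (A(T) = (2*T)*(2*T) = 4*T²)
n(w, r) = w + w² (n(w, r) = w² + w = w + w²)
(111 - 112)*n(9, M(A(-3) + 5, 5)) = (111 - 112)*(9*(1 + 9)) = -9*10 = -1*90 = -90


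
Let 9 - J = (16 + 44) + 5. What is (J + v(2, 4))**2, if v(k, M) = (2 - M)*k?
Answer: 3600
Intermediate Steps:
v(k, M) = k*(2 - M)
J = -56 (J = 9 - ((16 + 44) + 5) = 9 - (60 + 5) = 9 - 1*65 = 9 - 65 = -56)
(J + v(2, 4))**2 = (-56 + 2*(2 - 1*4))**2 = (-56 + 2*(2 - 4))**2 = (-56 + 2*(-2))**2 = (-56 - 4)**2 = (-60)**2 = 3600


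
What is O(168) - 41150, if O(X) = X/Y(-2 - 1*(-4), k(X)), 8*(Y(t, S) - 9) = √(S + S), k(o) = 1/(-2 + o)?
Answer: -17697619906/430271 - 1344*√83/430271 ≈ -41131.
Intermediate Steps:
Y(t, S) = 9 + √2*√S/8 (Y(t, S) = 9 + √(S + S)/8 = 9 + √(2*S)/8 = 9 + (√2*√S)/8 = 9 + √2*√S/8)
O(X) = X/(9 + √2*√(1/(-2 + X))/8)
O(168) - 41150 = 8*168/(72 + √2*√(1/(-2 + 168))) - 41150 = 8*168/(72 + √2*√(1/166)) - 41150 = 8*168/(72 + √2*(√166/166)) - 41150 = 8*168/(72 + √83/83) - 41150 = 1344/(72 + √83/83) - 41150 = -41150 + 1344/(72 + √83/83)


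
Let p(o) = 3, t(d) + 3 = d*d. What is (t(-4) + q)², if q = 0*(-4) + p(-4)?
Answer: 256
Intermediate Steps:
t(d) = -3 + d² (t(d) = -3 + d*d = -3 + d²)
q = 3 (q = 0*(-4) + 3 = 0 + 3 = 3)
(t(-4) + q)² = ((-3 + (-4)²) + 3)² = ((-3 + 16) + 3)² = (13 + 3)² = 16² = 256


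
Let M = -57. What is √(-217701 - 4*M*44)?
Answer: I*√207669 ≈ 455.71*I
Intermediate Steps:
√(-217701 - 4*M*44) = √(-217701 - 4*(-57)*44) = √(-217701 + 228*44) = √(-217701 + 10032) = √(-207669) = I*√207669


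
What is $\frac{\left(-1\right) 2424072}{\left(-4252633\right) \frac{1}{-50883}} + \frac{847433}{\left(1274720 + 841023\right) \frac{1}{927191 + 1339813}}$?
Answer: $\frac{1790562265510164}{2037011207} \approx 8.7901 \cdot 10^{5}$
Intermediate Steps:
$\frac{\left(-1\right) 2424072}{\left(-4252633\right) \frac{1}{-50883}} + \frac{847433}{\left(1274720 + 841023\right) \frac{1}{927191 + 1339813}} = - \frac{2424072}{\left(-4252633\right) \left(- \frac{1}{50883}\right)} + \frac{847433}{2115743 \cdot \frac{1}{2267004}} = - \frac{2424072}{\frac{607519}{7269}} + \frac{847433}{2115743 \cdot \frac{1}{2267004}} = \left(-2424072\right) \frac{7269}{607519} + \frac{847433}{\frac{2115743}{2267004}} = - \frac{17620579368}{607519} + 847433 \cdot \frac{2267004}{2115743} = - \frac{17620579368}{607519} + \frac{3044586372}{3353} = \frac{1790562265510164}{2037011207}$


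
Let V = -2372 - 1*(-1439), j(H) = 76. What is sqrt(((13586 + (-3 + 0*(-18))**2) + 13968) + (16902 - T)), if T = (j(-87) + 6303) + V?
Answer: sqrt(39019) ≈ 197.53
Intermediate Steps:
V = -933 (V = -2372 + 1439 = -933)
T = 5446 (T = (76 + 6303) - 933 = 6379 - 933 = 5446)
sqrt(((13586 + (-3 + 0*(-18))**2) + 13968) + (16902 - T)) = sqrt(((13586 + (-3 + 0*(-18))**2) + 13968) + (16902 - 1*5446)) = sqrt(((13586 + (-3 + 0)**2) + 13968) + (16902 - 5446)) = sqrt(((13586 + (-3)**2) + 13968) + 11456) = sqrt(((13586 + 9) + 13968) + 11456) = sqrt((13595 + 13968) + 11456) = sqrt(27563 + 11456) = sqrt(39019)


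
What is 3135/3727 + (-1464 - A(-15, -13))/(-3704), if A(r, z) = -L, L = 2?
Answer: 8530457/6902404 ≈ 1.2359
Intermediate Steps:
A(r, z) = -2 (A(r, z) = -1*2 = -2)
3135/3727 + (-1464 - A(-15, -13))/(-3704) = 3135/3727 + (-1464 - 1*(-2))/(-3704) = 3135*(1/3727) + (-1464 + 2)*(-1/3704) = 3135/3727 - 1462*(-1/3704) = 3135/3727 + 731/1852 = 8530457/6902404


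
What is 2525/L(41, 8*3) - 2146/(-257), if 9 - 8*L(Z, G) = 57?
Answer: -636049/1542 ≈ -412.48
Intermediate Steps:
L(Z, G) = -6 (L(Z, G) = 9/8 - ⅛*57 = 9/8 - 57/8 = -6)
2525/L(41, 8*3) - 2146/(-257) = 2525/(-6) - 2146/(-257) = 2525*(-⅙) - 2146*(-1/257) = -2525/6 + 2146/257 = -636049/1542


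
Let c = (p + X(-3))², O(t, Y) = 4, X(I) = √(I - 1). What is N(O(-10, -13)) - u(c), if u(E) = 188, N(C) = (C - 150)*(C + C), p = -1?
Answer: -1356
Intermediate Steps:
X(I) = √(-1 + I)
c = (-1 + 2*I)² (c = (-1 + √(-1 - 3))² = (-1 + √(-4))² = (-1 + 2*I)² ≈ -3.0 - 4.0*I)
N(C) = 2*C*(-150 + C) (N(C) = (-150 + C)*(2*C) = 2*C*(-150 + C))
N(O(-10, -13)) - u(c) = 2*4*(-150 + 4) - 1*188 = 2*4*(-146) - 188 = -1168 - 188 = -1356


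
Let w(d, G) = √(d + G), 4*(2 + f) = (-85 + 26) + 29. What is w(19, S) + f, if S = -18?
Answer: -17/2 ≈ -8.5000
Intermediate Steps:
f = -19/2 (f = -2 + ((-85 + 26) + 29)/4 = -2 + (-59 + 29)/4 = -2 + (¼)*(-30) = -2 - 15/2 = -19/2 ≈ -9.5000)
w(d, G) = √(G + d)
w(19, S) + f = √(-18 + 19) - 19/2 = √1 - 19/2 = 1 - 19/2 = -17/2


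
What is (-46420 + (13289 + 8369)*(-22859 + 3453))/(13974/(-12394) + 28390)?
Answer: -2604856696896/175925843 ≈ -14807.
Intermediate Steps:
(-46420 + (13289 + 8369)*(-22859 + 3453))/(13974/(-12394) + 28390) = (-46420 + 21658*(-19406))/(13974*(-1/12394) + 28390) = (-46420 - 420295148)/(-6987/6197 + 28390) = -420341568/175925843/6197 = -420341568*6197/175925843 = -2604856696896/175925843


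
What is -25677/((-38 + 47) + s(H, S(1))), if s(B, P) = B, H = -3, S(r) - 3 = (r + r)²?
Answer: -8559/2 ≈ -4279.5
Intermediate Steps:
S(r) = 3 + 4*r² (S(r) = 3 + (r + r)² = 3 + (2*r)² = 3 + 4*r²)
-25677/((-38 + 47) + s(H, S(1))) = -25677/((-38 + 47) - 3) = -25677/(9 - 3) = -25677/(1*6) = -25677/6 = -25677*⅙ = -8559/2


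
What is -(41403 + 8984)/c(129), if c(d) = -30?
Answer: 50387/30 ≈ 1679.6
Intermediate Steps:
-(41403 + 8984)/c(129) = -(41403 + 8984)/(-30) = -50387*(-1)/30 = -1*(-50387/30) = 50387/30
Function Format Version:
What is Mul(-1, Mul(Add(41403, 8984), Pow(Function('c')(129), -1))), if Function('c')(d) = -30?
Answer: Rational(50387, 30) ≈ 1679.6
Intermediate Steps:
Mul(-1, Mul(Add(41403, 8984), Pow(Function('c')(129), -1))) = Mul(-1, Mul(Add(41403, 8984), Pow(-30, -1))) = Mul(-1, Mul(50387, Rational(-1, 30))) = Mul(-1, Rational(-50387, 30)) = Rational(50387, 30)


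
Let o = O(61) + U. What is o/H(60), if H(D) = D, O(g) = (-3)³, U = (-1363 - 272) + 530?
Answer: -283/15 ≈ -18.867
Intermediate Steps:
U = -1105 (U = -1635 + 530 = -1105)
O(g) = -27
o = -1132 (o = -27 - 1105 = -1132)
o/H(60) = -1132/60 = -1132*1/60 = -283/15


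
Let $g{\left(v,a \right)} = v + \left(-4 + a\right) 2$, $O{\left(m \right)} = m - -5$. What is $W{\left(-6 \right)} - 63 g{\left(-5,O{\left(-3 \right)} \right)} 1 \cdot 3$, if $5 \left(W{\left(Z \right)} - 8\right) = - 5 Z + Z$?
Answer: $\frac{8569}{5} \approx 1713.8$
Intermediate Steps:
$O{\left(m \right)} = 5 + m$ ($O{\left(m \right)} = m + 5 = 5 + m$)
$W{\left(Z \right)} = 8 - \frac{4 Z}{5}$ ($W{\left(Z \right)} = 8 + \frac{- 5 Z + Z}{5} = 8 + \frac{\left(-4\right) Z}{5} = 8 - \frac{4 Z}{5}$)
$g{\left(v,a \right)} = -8 + v + 2 a$ ($g{\left(v,a \right)} = v + \left(-8 + 2 a\right) = -8 + v + 2 a$)
$W{\left(-6 \right)} - 63 g{\left(-5,O{\left(-3 \right)} \right)} 1 \cdot 3 = \left(8 - - \frac{24}{5}\right) - 63 \left(-8 - 5 + 2 \left(5 - 3\right)\right) 1 \cdot 3 = \left(8 + \frac{24}{5}\right) - 63 \left(-8 - 5 + 2 \cdot 2\right) 1 \cdot 3 = \frac{64}{5} - 63 \left(-8 - 5 + 4\right) 1 \cdot 3 = \frac{64}{5} - 63 \left(-9\right) 1 \cdot 3 = \frac{64}{5} - 63 \left(\left(-9\right) 3\right) = \frac{64}{5} - -1701 = \frac{64}{5} + 1701 = \frac{8569}{5}$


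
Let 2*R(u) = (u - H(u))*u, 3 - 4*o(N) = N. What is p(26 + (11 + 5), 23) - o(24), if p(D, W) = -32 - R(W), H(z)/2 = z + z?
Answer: 3067/4 ≈ 766.75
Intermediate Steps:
o(N) = ¾ - N/4
H(z) = 4*z (H(z) = 2*(z + z) = 2*(2*z) = 4*z)
R(u) = -3*u²/2 (R(u) = ((u - 4*u)*u)/2 = ((-3*u)*u)/2 = (-3*u²)/2 = -3*u²/2)
p(D, W) = -32 + 3*W²/2 (p(D, W) = -32 - (-3)*W²/2 = -32 + 3*W²/2)
p(26 + (11 + 5), 23) - o(24) = (-32 + (3/2)*23²) - (¾ - ¼*24) = (-32 + (3/2)*529) - (¾ - 6) = (-32 + 1587/2) - 1*(-21/4) = 1523/2 + 21/4 = 3067/4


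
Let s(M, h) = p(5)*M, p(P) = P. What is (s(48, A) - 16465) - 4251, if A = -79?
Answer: -20476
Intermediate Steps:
s(M, h) = 5*M
(s(48, A) - 16465) - 4251 = (5*48 - 16465) - 4251 = (240 - 16465) - 4251 = -16225 - 4251 = -20476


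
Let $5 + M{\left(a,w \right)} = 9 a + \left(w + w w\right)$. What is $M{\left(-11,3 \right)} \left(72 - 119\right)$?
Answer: $4324$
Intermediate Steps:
$M{\left(a,w \right)} = -5 + w + w^{2} + 9 a$ ($M{\left(a,w \right)} = -5 + \left(9 a + \left(w + w w\right)\right) = -5 + \left(9 a + \left(w + w^{2}\right)\right) = -5 + \left(w + w^{2} + 9 a\right) = -5 + w + w^{2} + 9 a$)
$M{\left(-11,3 \right)} \left(72 - 119\right) = \left(-5 + 3 + 3^{2} + 9 \left(-11\right)\right) \left(72 - 119\right) = \left(-5 + 3 + 9 - 99\right) \left(-47\right) = \left(-92\right) \left(-47\right) = 4324$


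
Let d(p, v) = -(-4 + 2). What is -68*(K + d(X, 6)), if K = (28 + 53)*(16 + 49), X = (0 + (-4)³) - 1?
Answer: -358156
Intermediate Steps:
X = -65 (X = (0 - 64) - 1 = -64 - 1 = -65)
K = 5265 (K = 81*65 = 5265)
d(p, v) = 2 (d(p, v) = -1*(-2) = 2)
-68*(K + d(X, 6)) = -68*(5265 + 2) = -68*5267 = -358156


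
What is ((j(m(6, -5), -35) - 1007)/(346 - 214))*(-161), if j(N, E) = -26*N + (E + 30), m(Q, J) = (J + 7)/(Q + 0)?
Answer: 246491/198 ≈ 1244.9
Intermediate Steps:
m(Q, J) = (7 + J)/Q
j(N, E) = 30 + E - 26*N (j(N, E) = -26*N + (30 + E) = 30 + E - 26*N)
((j(m(6, -5), -35) - 1007)/(346 - 214))*(-161) = (((30 - 35 - 26*(7 - 5)/6) - 1007)/(346 - 214))*(-161) = (((30 - 35 - 13*2/3) - 1007)/132)*(-161) = (((30 - 35 - 26*1/3) - 1007)*(1/132))*(-161) = (((30 - 35 - 26/3) - 1007)*(1/132))*(-161) = ((-41/3 - 1007)*(1/132))*(-161) = -3062/3*1/132*(-161) = -1531/198*(-161) = 246491/198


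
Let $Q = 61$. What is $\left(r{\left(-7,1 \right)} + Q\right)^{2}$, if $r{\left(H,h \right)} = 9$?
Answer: $4900$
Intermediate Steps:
$\left(r{\left(-7,1 \right)} + Q\right)^{2} = \left(9 + 61\right)^{2} = 70^{2} = 4900$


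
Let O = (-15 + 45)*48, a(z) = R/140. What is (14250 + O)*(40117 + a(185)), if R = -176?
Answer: 4405912038/7 ≈ 6.2942e+8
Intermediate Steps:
a(z) = -44/35 (a(z) = -176/140 = -176*1/140 = -44/35)
O = 1440 (O = 30*48 = 1440)
(14250 + O)*(40117 + a(185)) = (14250 + 1440)*(40117 - 44/35) = 15690*(1404051/35) = 4405912038/7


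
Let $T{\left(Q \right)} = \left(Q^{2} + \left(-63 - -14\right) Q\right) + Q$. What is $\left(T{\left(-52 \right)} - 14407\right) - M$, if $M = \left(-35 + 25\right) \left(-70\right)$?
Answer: $-9907$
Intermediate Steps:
$T{\left(Q \right)} = Q^{2} - 48 Q$ ($T{\left(Q \right)} = \left(Q^{2} + \left(-63 + 14\right) Q\right) + Q = \left(Q^{2} - 49 Q\right) + Q = Q^{2} - 48 Q$)
$M = 700$ ($M = \left(-10\right) \left(-70\right) = 700$)
$\left(T{\left(-52 \right)} - 14407\right) - M = \left(- 52 \left(-48 - 52\right) - 14407\right) - 700 = \left(\left(-52\right) \left(-100\right) - 14407\right) - 700 = \left(5200 - 14407\right) - 700 = -9207 - 700 = -9907$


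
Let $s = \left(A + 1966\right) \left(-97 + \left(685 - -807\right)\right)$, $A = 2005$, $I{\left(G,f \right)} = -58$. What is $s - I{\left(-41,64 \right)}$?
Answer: $5539603$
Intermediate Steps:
$s = 5539545$ ($s = \left(2005 + 1966\right) \left(-97 + \left(685 - -807\right)\right) = 3971 \left(-97 + \left(685 + 807\right)\right) = 3971 \left(-97 + 1492\right) = 3971 \cdot 1395 = 5539545$)
$s - I{\left(-41,64 \right)} = 5539545 - -58 = 5539545 + 58 = 5539603$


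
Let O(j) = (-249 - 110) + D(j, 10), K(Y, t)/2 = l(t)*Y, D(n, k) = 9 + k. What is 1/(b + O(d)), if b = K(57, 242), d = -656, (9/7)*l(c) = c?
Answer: 3/63352 ≈ 4.7354e-5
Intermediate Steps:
l(c) = 7*c/9
K(Y, t) = 14*Y*t/9 (K(Y, t) = 2*((7*t/9)*Y) = 2*(7*Y*t/9) = 14*Y*t/9)
O(j) = -340 (O(j) = (-249 - 110) + (9 + 10) = -359 + 19 = -340)
b = 64372/3 (b = (14/9)*57*242 = 64372/3 ≈ 21457.)
1/(b + O(d)) = 1/(64372/3 - 340) = 1/(63352/3) = 3/63352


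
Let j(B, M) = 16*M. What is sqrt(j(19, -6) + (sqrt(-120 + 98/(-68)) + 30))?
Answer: sqrt(-76296 + 34*I*sqrt(140386))/34 ≈ 0.6759 + 8.1521*I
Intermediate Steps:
sqrt(j(19, -6) + (sqrt(-120 + 98/(-68)) + 30)) = sqrt(16*(-6) + (sqrt(-120 + 98/(-68)) + 30)) = sqrt(-96 + (sqrt(-120 + 98*(-1/68)) + 30)) = sqrt(-96 + (sqrt(-120 - 49/34) + 30)) = sqrt(-96 + (sqrt(-4129/34) + 30)) = sqrt(-96 + (I*sqrt(140386)/34 + 30)) = sqrt(-96 + (30 + I*sqrt(140386)/34)) = sqrt(-66 + I*sqrt(140386)/34)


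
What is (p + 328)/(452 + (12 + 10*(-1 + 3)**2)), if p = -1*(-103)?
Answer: 431/504 ≈ 0.85516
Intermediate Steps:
p = 103
(p + 328)/(452 + (12 + 10*(-1 + 3)**2)) = (103 + 328)/(452 + (12 + 10*(-1 + 3)**2)) = 431/(452 + (12 + 10*2**2)) = 431/(452 + (12 + 10*4)) = 431/(452 + (12 + 40)) = 431/(452 + 52) = 431/504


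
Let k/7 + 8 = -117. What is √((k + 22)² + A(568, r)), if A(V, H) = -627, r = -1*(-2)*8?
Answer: √726982 ≈ 852.63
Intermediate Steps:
k = -875 (k = -56 + 7*(-117) = -56 - 819 = -875)
r = 16 (r = 2*8 = 16)
√((k + 22)² + A(568, r)) = √((-875 + 22)² - 627) = √((-853)² - 627) = √(727609 - 627) = √726982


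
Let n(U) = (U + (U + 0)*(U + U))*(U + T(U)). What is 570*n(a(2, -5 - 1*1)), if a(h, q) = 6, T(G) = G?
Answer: 533520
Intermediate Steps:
n(U) = 2*U*(U + 2*U²) (n(U) = (U + (U + 0)*(U + U))*(U + U) = (U + U*(2*U))*(2*U) = (U + 2*U²)*(2*U) = 2*U*(U + 2*U²))
570*n(a(2, -5 - 1*1)) = 570*(6²*(2 + 4*6)) = 570*(36*(2 + 24)) = 570*(36*26) = 570*936 = 533520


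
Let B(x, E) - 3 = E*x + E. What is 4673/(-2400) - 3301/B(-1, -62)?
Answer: -2645473/2400 ≈ -1102.3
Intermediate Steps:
B(x, E) = 3 + E + E*x (B(x, E) = 3 + (E*x + E) = 3 + (E + E*x) = 3 + E + E*x)
4673/(-2400) - 3301/B(-1, -62) = 4673/(-2400) - 3301/(3 - 62 - 62*(-1)) = 4673*(-1/2400) - 3301/(3 - 62 + 62) = -4673/2400 - 3301/3 = -2645473/2400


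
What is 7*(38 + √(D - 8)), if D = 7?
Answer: 266 + 7*I ≈ 266.0 + 7.0*I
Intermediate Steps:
7*(38 + √(D - 8)) = 7*(38 + √(7 - 8)) = 7*(38 + √(-1)) = 7*(38 + I) = 266 + 7*I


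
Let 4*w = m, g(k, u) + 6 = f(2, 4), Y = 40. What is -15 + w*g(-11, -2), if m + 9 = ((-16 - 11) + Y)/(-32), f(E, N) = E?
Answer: -179/32 ≈ -5.5938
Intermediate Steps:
g(k, u) = -4 (g(k, u) = -6 + 2 = -4)
m = -301/32 (m = -9 + ((-16 - 11) + 40)/(-32) = -9 + (-27 + 40)*(-1/32) = -9 + 13*(-1/32) = -9 - 13/32 = -301/32 ≈ -9.4063)
w = -301/128 (w = (1/4)*(-301/32) = -301/128 ≈ -2.3516)
-15 + w*g(-11, -2) = -15 - 301/128*(-4) = -15 + 301/32 = -179/32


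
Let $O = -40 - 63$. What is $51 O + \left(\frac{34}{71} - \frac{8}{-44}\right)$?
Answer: $- \frac{4102077}{781} \approx -5252.3$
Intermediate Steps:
$O = -103$
$51 O + \left(\frac{34}{71} - \frac{8}{-44}\right) = 51 \left(-103\right) + \left(\frac{34}{71} - \frac{8}{-44}\right) = -5253 + \left(34 \cdot \frac{1}{71} - - \frac{2}{11}\right) = -5253 + \left(\frac{34}{71} + \frac{2}{11}\right) = -5253 + \frac{516}{781} = - \frac{4102077}{781}$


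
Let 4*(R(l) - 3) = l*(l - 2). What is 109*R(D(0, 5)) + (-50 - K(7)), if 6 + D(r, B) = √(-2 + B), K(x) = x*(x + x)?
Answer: 6275/4 - 763*√3/2 ≈ 907.97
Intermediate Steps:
K(x) = 2*x² (K(x) = x*(2*x) = 2*x²)
D(r, B) = -6 + √(-2 + B)
R(l) = 3 + l*(-2 + l)/4 (R(l) = 3 + (l*(l - 2))/4 = 3 + (l*(-2 + l))/4 = 3 + l*(-2 + l)/4)
109*R(D(0, 5)) + (-50 - K(7)) = 109*(3 - (-6 + √(-2 + 5))/2 + (-6 + √(-2 + 5))²/4) + (-50 - 2*7²) = 109*(3 - (-6 + √3)/2 + (-6 + √3)²/4) + (-50 - 2*49) = 109*(3 + (3 - √3/2) + (-6 + √3)²/4) + (-50 - 1*98) = 109*(6 - √3/2 + (-6 + √3)²/4) + (-50 - 98) = (654 - 109*√3/2 + 109*(-6 + √3)²/4) - 148 = 506 - 109*√3/2 + 109*(-6 + √3)²/4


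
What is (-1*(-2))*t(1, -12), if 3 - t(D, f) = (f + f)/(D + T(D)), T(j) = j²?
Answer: 30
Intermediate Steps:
t(D, f) = 3 - 2*f/(D + D²) (t(D, f) = 3 - (f + f)/(D + D²) = 3 - 2*f/(D + D²))
(-1*(-2))*t(1, -12) = (-1*(-2))*((-2*(-12) + 3*1 + 3*1²)/(1*(1 + 1))) = 2*(1*(24 + 3 + 3*1)/2) = 2*(1*(½)*(24 + 3 + 3)) = 2*(1*(½)*30) = 2*15 = 30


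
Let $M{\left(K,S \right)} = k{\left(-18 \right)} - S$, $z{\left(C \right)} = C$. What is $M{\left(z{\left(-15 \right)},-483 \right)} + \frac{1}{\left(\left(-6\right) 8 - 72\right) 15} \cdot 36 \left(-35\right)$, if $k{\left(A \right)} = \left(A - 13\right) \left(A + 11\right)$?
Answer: $\frac{7007}{10} \approx 700.7$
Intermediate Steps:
$k{\left(A \right)} = \left(-13 + A\right) \left(11 + A\right)$
$M{\left(K,S \right)} = 217 - S$ ($M{\left(K,S \right)} = \left(-143 + \left(-18\right)^{2} - -36\right) - S = \left(-143 + 324 + 36\right) - S = 217 - S$)
$M{\left(z{\left(-15 \right)},-483 \right)} + \frac{1}{\left(\left(-6\right) 8 - 72\right) 15} \cdot 36 \left(-35\right) = \left(217 - -483\right) + \frac{1}{\left(\left(-6\right) 8 - 72\right) 15} \cdot 36 \left(-35\right) = \left(217 + 483\right) + \frac{1}{-48 - 72} \cdot \frac{1}{15} \cdot 36 \left(-35\right) = 700 + \frac{1}{-120} \cdot \frac{1}{15} \cdot 36 \left(-35\right) = 700 + \left(- \frac{1}{120}\right) \frac{1}{15} \cdot 36 \left(-35\right) = 700 + \left(- \frac{1}{1800}\right) 36 \left(-35\right) = 700 - - \frac{7}{10} = 700 + \frac{7}{10} = \frac{7007}{10}$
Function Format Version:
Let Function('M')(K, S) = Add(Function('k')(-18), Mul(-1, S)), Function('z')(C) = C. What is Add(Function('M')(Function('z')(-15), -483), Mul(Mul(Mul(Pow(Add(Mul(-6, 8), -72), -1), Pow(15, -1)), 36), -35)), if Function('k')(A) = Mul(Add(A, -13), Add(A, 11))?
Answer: Rational(7007, 10) ≈ 700.70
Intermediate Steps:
Function('k')(A) = Mul(Add(-13, A), Add(11, A))
Function('M')(K, S) = Add(217, Mul(-1, S)) (Function('M')(K, S) = Add(Add(-143, Pow(-18, 2), Mul(-2, -18)), Mul(-1, S)) = Add(Add(-143, 324, 36), Mul(-1, S)) = Add(217, Mul(-1, S)))
Add(Function('M')(Function('z')(-15), -483), Mul(Mul(Mul(Pow(Add(Mul(-6, 8), -72), -1), Pow(15, -1)), 36), -35)) = Add(Add(217, Mul(-1, -483)), Mul(Mul(Mul(Pow(Add(Mul(-6, 8), -72), -1), Pow(15, -1)), 36), -35)) = Add(Add(217, 483), Mul(Mul(Mul(Pow(Add(-48, -72), -1), Rational(1, 15)), 36), -35)) = Add(700, Mul(Mul(Mul(Pow(-120, -1), Rational(1, 15)), 36), -35)) = Add(700, Mul(Mul(Mul(Rational(-1, 120), Rational(1, 15)), 36), -35)) = Add(700, Mul(Mul(Rational(-1, 1800), 36), -35)) = Add(700, Mul(Rational(-1, 50), -35)) = Add(700, Rational(7, 10)) = Rational(7007, 10)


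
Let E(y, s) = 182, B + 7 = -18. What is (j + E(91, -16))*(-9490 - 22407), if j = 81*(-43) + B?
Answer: 106089422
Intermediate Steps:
B = -25 (B = -7 - 18 = -25)
j = -3508 (j = 81*(-43) - 25 = -3483 - 25 = -3508)
(j + E(91, -16))*(-9490 - 22407) = (-3508 + 182)*(-9490 - 22407) = -3326*(-31897) = 106089422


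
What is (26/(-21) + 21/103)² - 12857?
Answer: -60147357464/4678569 ≈ -12856.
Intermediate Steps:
(26/(-21) + 21/103)² - 12857 = (26*(-1/21) + 21*(1/103))² - 12857 = (-26/21 + 21/103)² - 12857 = (-2237/2163)² - 12857 = 5004169/4678569 - 12857 = -60147357464/4678569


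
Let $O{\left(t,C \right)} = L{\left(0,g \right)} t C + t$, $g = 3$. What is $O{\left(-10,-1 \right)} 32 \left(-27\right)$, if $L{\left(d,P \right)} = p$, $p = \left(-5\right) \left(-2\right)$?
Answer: $-77760$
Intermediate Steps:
$p = 10$
$L{\left(d,P \right)} = 10$
$O{\left(t,C \right)} = t + 10 C t$ ($O{\left(t,C \right)} = 10 t C + t = 10 C t + t = t + 10 C t$)
$O{\left(-10,-1 \right)} 32 \left(-27\right) = - 10 \left(1 + 10 \left(-1\right)\right) 32 \left(-27\right) = - 10 \left(1 - 10\right) 32 \left(-27\right) = \left(-10\right) \left(-9\right) 32 \left(-27\right) = 90 \cdot 32 \left(-27\right) = 2880 \left(-27\right) = -77760$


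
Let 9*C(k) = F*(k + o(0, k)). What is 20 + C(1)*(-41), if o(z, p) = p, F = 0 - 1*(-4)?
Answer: -148/9 ≈ -16.444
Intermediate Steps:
F = 4 (F = 0 + 4 = 4)
C(k) = 8*k/9 (C(k) = (4*(k + k))/9 = (4*(2*k))/9 = (8*k)/9 = 8*k/9)
20 + C(1)*(-41) = 20 + ((8/9)*1)*(-41) = 20 + (8/9)*(-41) = 20 - 328/9 = -148/9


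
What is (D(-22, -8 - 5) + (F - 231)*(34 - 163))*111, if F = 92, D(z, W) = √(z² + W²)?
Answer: 1990341 + 111*√653 ≈ 1.9932e+6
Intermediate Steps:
D(z, W) = √(W² + z²)
(D(-22, -8 - 5) + (F - 231)*(34 - 163))*111 = (√((-8 - 5)² + (-22)²) + (92 - 231)*(34 - 163))*111 = (√((-13)² + 484) - 139*(-129))*111 = (√(169 + 484) + 17931)*111 = (√653 + 17931)*111 = (17931 + √653)*111 = 1990341 + 111*√653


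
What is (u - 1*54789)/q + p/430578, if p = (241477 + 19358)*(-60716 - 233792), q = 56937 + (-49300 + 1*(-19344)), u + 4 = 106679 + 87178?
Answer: -149894689294042/840129441 ≈ -1.7842e+5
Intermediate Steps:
u = 193853 (u = -4 + (106679 + 87178) = -4 + 193857 = 193853)
q = -11707 (q = 56937 + (-49300 - 19344) = 56937 - 68644 = -11707)
p = -76817994180 (p = 260835*(-294508) = -76817994180)
(u - 1*54789)/q + p/430578 = (193853 - 1*54789)/(-11707) - 76817994180/430578 = (193853 - 54789)*(-1/11707) - 76817994180*1/430578 = 139064*(-1/11707) - 12802999030/71763 = -139064/11707 - 12802999030/71763 = -149894689294042/840129441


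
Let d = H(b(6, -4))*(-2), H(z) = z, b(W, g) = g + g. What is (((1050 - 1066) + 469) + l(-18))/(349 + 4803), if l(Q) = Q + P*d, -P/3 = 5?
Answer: 195/5152 ≈ 0.037849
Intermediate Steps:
P = -15 (P = -3*5 = -15)
b(W, g) = 2*g
d = 16 (d = (2*(-4))*(-2) = -8*(-2) = 16)
l(Q) = -240 + Q (l(Q) = Q - 15*16 = Q - 240 = -240 + Q)
(((1050 - 1066) + 469) + l(-18))/(349 + 4803) = (((1050 - 1066) + 469) + (-240 - 18))/(349 + 4803) = ((-16 + 469) - 258)/5152 = (453 - 258)*(1/5152) = 195*(1/5152) = 195/5152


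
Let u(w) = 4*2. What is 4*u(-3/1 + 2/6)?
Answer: 32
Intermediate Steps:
u(w) = 8
4*u(-3/1 + 2/6) = 4*8 = 32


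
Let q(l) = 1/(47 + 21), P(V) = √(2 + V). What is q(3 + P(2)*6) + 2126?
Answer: 144569/68 ≈ 2126.0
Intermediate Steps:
q(l) = 1/68
q(3 + P(2)*6) + 2126 = 1/68 + 2126 = 144569/68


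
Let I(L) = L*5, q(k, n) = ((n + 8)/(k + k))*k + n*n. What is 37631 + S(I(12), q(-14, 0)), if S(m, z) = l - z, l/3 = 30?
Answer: 37717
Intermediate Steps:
l = 90 (l = 3*30 = 90)
q(k, n) = 4 + n² + n/2 (q(k, n) = ((8 + n)/((2*k)))*k + n² = ((8 + n)*(1/(2*k)))*k + n² = ((8 + n)/(2*k))*k + n² = (4 + n/2) + n² = 4 + n² + n/2)
I(L) = 5*L
S(m, z) = 90 - z
37631 + S(I(12), q(-14, 0)) = 37631 + (90 - (4 + 0² + (½)*0)) = 37631 + (90 - (4 + 0 + 0)) = 37631 + (90 - 1*4) = 37631 + (90 - 4) = 37631 + 86 = 37717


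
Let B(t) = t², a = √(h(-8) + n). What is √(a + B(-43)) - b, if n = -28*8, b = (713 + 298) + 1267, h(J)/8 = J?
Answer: -2278 + √(1849 + 12*I*√2) ≈ -2235.0 + 0.19733*I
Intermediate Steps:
h(J) = 8*J
b = 2278 (b = 1011 + 1267 = 2278)
n = -224
a = 12*I*√2 (a = √(8*(-8) - 224) = √(-64 - 224) = √(-288) = 12*I*√2 ≈ 16.971*I)
√(a + B(-43)) - b = √(12*I*√2 + (-43)²) - 1*2278 = √(12*I*√2 + 1849) - 2278 = √(1849 + 12*I*√2) - 2278 = -2278 + √(1849 + 12*I*√2)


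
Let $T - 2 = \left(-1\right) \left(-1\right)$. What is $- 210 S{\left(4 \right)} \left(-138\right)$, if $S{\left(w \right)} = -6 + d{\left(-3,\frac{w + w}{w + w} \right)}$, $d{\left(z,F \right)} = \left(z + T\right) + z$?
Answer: $-260820$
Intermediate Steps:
$T = 3$ ($T = 2 - -1 = 2 + 1 = 3$)
$d{\left(z,F \right)} = 3 + 2 z$ ($d{\left(z,F \right)} = \left(z + 3\right) + z = \left(3 + z\right) + z = 3 + 2 z$)
$S{\left(w \right)} = -9$ ($S{\left(w \right)} = -6 + \left(3 + 2 \left(-3\right)\right) = -6 + \left(3 - 6\right) = -6 - 3 = -9$)
$- 210 S{\left(4 \right)} \left(-138\right) = \left(-210\right) \left(-9\right) \left(-138\right) = 1890 \left(-138\right) = -260820$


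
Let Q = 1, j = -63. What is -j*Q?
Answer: 63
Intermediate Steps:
-j*Q = -(-63) = -1*(-63) = 63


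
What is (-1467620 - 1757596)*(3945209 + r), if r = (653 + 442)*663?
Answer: -15065609627904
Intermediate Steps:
r = 725985 (r = 1095*663 = 725985)
(-1467620 - 1757596)*(3945209 + r) = (-1467620 - 1757596)*(3945209 + 725985) = -3225216*4671194 = -15065609627904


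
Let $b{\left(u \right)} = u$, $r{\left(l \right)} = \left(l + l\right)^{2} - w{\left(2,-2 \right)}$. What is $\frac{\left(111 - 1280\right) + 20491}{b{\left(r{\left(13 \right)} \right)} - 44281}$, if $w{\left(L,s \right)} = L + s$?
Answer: $- \frac{19322}{43605} \approx -0.44311$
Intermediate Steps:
$r{\left(l \right)} = 4 l^{2}$ ($r{\left(l \right)} = \left(l + l\right)^{2} - \left(2 - 2\right) = \left(2 l\right)^{2} - 0 = 4 l^{2} + 0 = 4 l^{2}$)
$\frac{\left(111 - 1280\right) + 20491}{b{\left(r{\left(13 \right)} \right)} - 44281} = \frac{\left(111 - 1280\right) + 20491}{4 \cdot 13^{2} - 44281} = \frac{\left(111 - 1280\right) + 20491}{4 \cdot 169 - 44281} = \frac{-1169 + 20491}{676 - 44281} = \frac{19322}{-43605} = 19322 \left(- \frac{1}{43605}\right) = - \frac{19322}{43605}$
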